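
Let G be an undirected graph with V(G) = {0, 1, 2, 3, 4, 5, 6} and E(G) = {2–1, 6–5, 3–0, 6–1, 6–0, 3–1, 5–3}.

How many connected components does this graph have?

2

From 0: component {0, 1, 2, 3, 5, 6}.
From 4: component {4}.
That's 2 components.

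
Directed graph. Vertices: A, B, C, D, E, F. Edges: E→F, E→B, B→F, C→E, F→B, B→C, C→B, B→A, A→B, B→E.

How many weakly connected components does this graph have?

2

From A: component {A, B, C, E, F}.
From D: component {D}.
That's 2 components.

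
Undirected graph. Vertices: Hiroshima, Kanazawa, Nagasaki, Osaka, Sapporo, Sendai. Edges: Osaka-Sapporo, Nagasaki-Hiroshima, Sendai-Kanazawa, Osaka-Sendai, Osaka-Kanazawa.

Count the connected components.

2

From Hiroshima: component {Hiroshima, Nagasaki}.
From Kanazawa: component {Kanazawa, Osaka, Sapporo, Sendai}.
That's 2 components.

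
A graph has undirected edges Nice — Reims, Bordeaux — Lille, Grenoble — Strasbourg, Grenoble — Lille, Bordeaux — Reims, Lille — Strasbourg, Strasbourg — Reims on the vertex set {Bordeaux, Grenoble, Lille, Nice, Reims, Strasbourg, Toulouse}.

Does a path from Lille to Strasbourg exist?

Explore from Lille.
Distance 1: reach Bordeaux, Grenoble, Strasbourg.
Found Strasbourg.

Yes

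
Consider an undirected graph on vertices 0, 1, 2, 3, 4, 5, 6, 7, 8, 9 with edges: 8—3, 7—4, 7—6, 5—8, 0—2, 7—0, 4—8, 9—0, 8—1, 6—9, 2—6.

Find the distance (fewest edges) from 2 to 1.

Distance 0: 2.
Distance 1: 0, 6.
Distance 2: 7, 9.
Distance 3: 4.
Distance 4: 8.
Distance 5: 1, 3, 5 — contains 1.

5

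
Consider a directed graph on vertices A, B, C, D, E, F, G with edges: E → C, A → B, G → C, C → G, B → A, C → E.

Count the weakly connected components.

4

From A: component {A, B}.
From C: component {C, E, G}.
From D: component {D}.
From F: component {F}.
That's 4 components.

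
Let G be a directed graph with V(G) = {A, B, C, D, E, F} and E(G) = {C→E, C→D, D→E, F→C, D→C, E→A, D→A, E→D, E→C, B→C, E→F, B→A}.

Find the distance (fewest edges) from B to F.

3

Distance 0: B.
Distance 1: A, C.
Distance 2: D, E.
Distance 3: F — contains F.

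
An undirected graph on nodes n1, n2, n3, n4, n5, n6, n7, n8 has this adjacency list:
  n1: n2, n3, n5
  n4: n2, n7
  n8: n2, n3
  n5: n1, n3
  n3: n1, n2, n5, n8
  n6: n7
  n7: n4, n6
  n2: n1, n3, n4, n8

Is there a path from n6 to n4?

Yes

Explore from n6.
Distance 1: reach n7.
Distance 2: reach n4.
Found n4.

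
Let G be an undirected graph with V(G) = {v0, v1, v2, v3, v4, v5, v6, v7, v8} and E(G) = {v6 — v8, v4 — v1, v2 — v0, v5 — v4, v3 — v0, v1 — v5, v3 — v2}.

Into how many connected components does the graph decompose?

From v0: component {v0, v2, v3}.
From v1: component {v1, v4, v5}.
From v6: component {v6, v8}.
From v7: component {v7}.
That's 4 components.

4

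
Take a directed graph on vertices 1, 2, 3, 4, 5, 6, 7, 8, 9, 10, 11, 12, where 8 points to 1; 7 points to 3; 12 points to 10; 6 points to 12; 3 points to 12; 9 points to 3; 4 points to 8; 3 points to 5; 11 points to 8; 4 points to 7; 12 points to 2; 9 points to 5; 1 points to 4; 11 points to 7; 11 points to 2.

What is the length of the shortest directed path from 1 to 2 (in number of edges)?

Distance 0: 1.
Distance 1: 4.
Distance 2: 7, 8.
Distance 3: 3.
Distance 4: 5, 12.
Distance 5: 2, 10 — contains 2.

5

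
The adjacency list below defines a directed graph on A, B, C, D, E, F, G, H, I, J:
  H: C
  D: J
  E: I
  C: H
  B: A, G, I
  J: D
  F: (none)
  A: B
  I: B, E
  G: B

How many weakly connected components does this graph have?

From A: component {A, B, E, G, I}.
From C: component {C, H}.
From D: component {D, J}.
From F: component {F}.
That's 4 components.

4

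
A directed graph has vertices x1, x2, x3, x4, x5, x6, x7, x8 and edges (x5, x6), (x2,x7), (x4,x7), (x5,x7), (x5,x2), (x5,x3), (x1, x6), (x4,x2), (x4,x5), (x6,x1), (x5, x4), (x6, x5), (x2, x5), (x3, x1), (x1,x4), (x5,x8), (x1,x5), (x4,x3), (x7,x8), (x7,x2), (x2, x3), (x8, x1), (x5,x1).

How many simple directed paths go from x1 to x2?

x1→x4→x2
x1→x4→x5→x2
x1→x4→x5→x7→x2
x1→x4→x7→x2
x1→x5→x2
x1→x5→x4→x2
x1→x5→x4→x7→x2
x1→x5→x7→x2
x1→x6→x5→x2
x1→x6→x5→x4→x2
x1→x6→x5→x4→x7→x2
x1→x6→x5→x7→x2

12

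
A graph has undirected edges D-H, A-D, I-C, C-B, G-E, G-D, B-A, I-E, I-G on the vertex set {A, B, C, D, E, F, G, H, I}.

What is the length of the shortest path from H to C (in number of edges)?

4

Distance 0: H.
Distance 1: D.
Distance 2: A, G.
Distance 3: B, E, I.
Distance 4: C — contains C.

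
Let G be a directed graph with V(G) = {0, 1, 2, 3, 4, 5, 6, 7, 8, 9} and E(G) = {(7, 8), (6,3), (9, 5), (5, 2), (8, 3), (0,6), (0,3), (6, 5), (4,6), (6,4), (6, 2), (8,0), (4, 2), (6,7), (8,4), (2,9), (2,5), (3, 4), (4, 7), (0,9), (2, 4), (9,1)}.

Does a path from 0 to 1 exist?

Yes

Explore from 0.
Distance 1: reach 3, 6, 9.
Distance 2: reach 1, 2, 4, 5, 7.
Found 1.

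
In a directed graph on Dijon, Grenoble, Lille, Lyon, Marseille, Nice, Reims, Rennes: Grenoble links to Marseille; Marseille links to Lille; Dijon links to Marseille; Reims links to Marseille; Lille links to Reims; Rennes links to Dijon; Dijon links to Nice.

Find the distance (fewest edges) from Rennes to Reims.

4

Distance 0: Rennes.
Distance 1: Dijon.
Distance 2: Marseille, Nice.
Distance 3: Lille.
Distance 4: Reims — contains Reims.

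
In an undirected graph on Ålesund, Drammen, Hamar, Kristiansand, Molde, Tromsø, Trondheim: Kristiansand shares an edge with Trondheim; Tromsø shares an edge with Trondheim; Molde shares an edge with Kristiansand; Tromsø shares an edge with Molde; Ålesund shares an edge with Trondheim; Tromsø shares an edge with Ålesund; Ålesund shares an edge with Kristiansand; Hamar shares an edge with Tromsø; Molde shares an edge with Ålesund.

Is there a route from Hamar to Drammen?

Explore from Hamar.
Distance 1: reach Tromsø.
Distance 2: reach Ålesund, Molde, Trondheim.
Distance 3: reach Kristiansand.
The search is exhausted without reaching Drammen; it lies in a different component.

No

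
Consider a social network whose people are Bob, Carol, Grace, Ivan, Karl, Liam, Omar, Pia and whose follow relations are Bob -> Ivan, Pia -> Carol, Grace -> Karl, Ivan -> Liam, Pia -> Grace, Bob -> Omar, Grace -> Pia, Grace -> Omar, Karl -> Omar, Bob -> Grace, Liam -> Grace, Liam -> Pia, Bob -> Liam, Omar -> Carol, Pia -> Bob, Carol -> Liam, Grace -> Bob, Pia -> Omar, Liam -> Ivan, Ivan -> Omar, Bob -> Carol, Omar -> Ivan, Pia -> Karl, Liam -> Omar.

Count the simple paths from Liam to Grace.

Liam→Grace
Liam→Pia→Bob→Grace
Liam→Pia→Grace

3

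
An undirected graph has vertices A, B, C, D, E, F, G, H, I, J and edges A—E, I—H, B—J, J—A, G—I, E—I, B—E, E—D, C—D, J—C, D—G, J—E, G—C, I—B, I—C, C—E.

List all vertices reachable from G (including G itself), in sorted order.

Start at G.
Its neighbours: C, D, I.
Then their neighbours: B, E, H, J.
Then next layer: A.
Nothing further is reachable.

A, B, C, D, E, G, H, I, J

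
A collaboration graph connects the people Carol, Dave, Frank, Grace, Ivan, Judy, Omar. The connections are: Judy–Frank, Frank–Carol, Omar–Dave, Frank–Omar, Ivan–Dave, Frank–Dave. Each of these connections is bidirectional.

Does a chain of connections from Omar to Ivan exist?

Yes

Explore from Omar.
Distance 1: reach Dave, Frank.
Distance 2: reach Carol, Ivan, Judy.
Found Ivan.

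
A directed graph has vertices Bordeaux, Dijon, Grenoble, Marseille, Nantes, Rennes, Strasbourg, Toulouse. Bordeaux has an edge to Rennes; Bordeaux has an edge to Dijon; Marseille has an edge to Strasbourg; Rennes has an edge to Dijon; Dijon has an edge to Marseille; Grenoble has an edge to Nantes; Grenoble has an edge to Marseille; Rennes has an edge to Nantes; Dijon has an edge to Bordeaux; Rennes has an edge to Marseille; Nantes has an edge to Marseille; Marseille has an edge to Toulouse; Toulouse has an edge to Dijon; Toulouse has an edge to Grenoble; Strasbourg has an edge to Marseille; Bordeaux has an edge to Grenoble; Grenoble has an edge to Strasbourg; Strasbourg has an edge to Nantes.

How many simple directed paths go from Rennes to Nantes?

Rennes→Dijon→Bordeaux→Grenoble→Marseille→Strasbourg→Nantes
Rennes→Dijon→Bordeaux→Grenoble→Nantes
Rennes→Dijon→Bordeaux→Grenoble→Strasbourg→Nantes
Rennes→Dijon→Marseille→Strasbourg→Nantes
Rennes→Dijon→Marseille→Toulouse→Grenoble→Nantes
Rennes→Dijon→Marseille→Toulouse→Grenoble→Strasbourg→Nantes
Rennes→Marseille→Strasbourg→Nantes
Rennes→Marseille→Toulouse→Dijon→Bordeaux→Grenoble→Nantes
Rennes→Marseille→Toulouse→Dijon→Bordeaux→Grenoble→Strasbourg→Nantes
Rennes→Marseille→Toulouse→Grenoble→Nantes
Rennes→Marseille→Toulouse→Grenoble→Strasbourg→Nantes
Rennes→Nantes

12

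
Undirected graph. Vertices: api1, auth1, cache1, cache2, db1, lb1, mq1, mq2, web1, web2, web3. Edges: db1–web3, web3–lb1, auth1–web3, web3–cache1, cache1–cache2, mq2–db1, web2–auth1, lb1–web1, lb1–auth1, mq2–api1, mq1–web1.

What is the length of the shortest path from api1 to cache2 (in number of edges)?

Distance 0: api1.
Distance 1: mq2.
Distance 2: db1.
Distance 3: web3.
Distance 4: auth1, cache1, lb1.
Distance 5: cache2, web1, web2 — contains cache2.

5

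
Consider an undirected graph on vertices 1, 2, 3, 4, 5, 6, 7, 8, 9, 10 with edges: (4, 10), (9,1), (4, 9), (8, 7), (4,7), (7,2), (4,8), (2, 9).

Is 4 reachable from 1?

Explore from 1.
Distance 1: reach 9.
Distance 2: reach 2, 4.
Found 4.

Yes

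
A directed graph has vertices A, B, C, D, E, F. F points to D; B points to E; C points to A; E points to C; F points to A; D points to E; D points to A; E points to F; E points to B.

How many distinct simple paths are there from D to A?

D→A
D→E→C→A
D→E→F→A

3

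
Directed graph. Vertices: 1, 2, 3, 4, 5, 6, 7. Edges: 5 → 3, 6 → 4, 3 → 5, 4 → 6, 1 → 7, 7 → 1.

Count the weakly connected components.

4

From 1: component {1, 7}.
From 2: component {2}.
From 3: component {3, 5}.
From 4: component {4, 6}.
That's 4 components.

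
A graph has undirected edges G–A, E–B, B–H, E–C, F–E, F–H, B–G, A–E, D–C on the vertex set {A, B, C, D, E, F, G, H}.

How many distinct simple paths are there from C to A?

C–E–A
C–E–B–G–A
C–E–F–H–B–G–A

3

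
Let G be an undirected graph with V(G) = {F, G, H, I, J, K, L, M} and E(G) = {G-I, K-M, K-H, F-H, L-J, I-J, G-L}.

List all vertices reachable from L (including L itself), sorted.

G, I, J, L

Start at L.
Its neighbours: G, J.
Then their neighbours: I.
Nothing further is reachable.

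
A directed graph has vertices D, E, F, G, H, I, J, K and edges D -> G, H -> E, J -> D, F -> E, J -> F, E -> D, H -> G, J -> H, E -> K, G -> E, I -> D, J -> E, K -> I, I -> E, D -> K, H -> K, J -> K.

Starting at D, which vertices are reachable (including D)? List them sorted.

D, E, G, I, K

Start at D.
Its neighbours: G, K.
Then their neighbours: E, I.
Nothing further is reachable.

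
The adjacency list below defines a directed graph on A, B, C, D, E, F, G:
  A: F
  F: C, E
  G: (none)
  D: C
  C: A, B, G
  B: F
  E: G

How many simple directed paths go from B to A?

1

B→F→C→A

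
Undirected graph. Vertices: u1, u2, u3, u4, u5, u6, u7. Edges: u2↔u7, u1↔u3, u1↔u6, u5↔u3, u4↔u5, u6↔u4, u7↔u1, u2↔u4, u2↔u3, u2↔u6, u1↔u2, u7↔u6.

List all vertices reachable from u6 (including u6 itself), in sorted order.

Start at u6.
Its neighbours: u1, u2, u4, u7.
Then their neighbours: u3, u5.
Every vertex is now reached.

u1, u2, u3, u4, u5, u6, u7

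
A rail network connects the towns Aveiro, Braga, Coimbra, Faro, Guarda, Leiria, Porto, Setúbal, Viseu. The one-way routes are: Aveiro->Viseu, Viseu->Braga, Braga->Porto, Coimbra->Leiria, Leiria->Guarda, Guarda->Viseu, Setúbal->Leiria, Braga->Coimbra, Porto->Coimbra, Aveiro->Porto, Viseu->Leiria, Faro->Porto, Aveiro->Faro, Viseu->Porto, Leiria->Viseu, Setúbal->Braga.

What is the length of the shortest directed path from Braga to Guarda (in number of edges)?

Distance 0: Braga.
Distance 1: Coimbra, Porto.
Distance 2: Leiria.
Distance 3: Guarda, Viseu — contains Guarda.

3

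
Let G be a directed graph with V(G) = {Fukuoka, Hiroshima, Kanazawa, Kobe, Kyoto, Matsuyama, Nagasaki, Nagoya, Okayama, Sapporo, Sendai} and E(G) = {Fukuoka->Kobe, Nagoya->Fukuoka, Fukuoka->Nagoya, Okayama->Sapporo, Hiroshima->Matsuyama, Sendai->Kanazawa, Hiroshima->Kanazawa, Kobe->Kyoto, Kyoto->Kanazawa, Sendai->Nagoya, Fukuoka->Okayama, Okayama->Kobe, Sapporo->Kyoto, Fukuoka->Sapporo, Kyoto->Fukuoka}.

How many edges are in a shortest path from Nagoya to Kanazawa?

4

Distance 0: Nagoya.
Distance 1: Fukuoka.
Distance 2: Kobe, Okayama, Sapporo.
Distance 3: Kyoto.
Distance 4: Kanazawa — contains Kanazawa.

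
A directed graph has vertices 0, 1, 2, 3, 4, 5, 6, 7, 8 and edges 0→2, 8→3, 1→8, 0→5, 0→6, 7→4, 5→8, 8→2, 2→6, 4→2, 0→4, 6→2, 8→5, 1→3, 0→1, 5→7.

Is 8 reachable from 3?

3 has no outgoing edges, so nothing is reachable from it.

No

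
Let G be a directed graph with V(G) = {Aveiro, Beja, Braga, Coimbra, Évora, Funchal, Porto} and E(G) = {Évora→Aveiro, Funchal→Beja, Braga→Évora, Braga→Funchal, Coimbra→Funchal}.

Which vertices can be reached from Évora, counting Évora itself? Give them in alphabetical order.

Start at Évora.
Its neighbours: Aveiro.
Nothing further is reachable.

Aveiro, Évora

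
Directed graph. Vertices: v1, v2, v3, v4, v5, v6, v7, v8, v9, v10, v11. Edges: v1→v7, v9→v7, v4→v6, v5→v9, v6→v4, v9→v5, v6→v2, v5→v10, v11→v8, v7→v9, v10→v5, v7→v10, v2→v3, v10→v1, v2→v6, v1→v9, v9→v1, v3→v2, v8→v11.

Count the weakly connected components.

3

From v1: component {v1, v5, v7, v9, v10}.
From v2: component {v2, v3, v4, v6}.
From v8: component {v8, v11}.
That's 3 components.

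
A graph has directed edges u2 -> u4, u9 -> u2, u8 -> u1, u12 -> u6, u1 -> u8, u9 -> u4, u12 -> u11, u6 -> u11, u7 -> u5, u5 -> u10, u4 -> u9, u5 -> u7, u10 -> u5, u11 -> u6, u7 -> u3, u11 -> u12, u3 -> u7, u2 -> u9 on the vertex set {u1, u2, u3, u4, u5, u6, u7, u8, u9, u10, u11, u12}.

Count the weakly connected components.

4

From u1: component {u1, u8}.
From u2: component {u2, u4, u9}.
From u3: component {u3, u5, u7, u10}.
From u6: component {u6, u11, u12}.
That's 4 components.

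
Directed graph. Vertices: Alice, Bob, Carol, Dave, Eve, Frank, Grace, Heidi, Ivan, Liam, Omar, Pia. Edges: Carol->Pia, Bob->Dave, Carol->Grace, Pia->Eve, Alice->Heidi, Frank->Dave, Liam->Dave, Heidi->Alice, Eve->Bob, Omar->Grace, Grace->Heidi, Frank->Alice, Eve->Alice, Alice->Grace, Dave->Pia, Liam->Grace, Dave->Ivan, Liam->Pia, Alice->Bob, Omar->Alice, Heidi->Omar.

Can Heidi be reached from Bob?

Explore from Bob.
Distance 1: reach Dave.
Distance 2: reach Ivan, Pia.
Distance 3: reach Eve.
Distance 4: reach Alice.
Distance 5: reach Grace, Heidi.
Found Heidi.

Yes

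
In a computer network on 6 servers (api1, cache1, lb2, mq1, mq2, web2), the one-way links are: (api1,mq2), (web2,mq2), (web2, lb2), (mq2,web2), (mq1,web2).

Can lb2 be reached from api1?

Explore from api1.
Distance 1: reach mq2.
Distance 2: reach web2.
Distance 3: reach lb2.
Found lb2.

Yes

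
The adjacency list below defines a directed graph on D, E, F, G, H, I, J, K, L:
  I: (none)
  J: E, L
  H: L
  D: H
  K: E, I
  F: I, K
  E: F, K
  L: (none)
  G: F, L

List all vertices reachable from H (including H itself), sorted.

H, L

Start at H.
Its neighbours: L.
Nothing further is reachable.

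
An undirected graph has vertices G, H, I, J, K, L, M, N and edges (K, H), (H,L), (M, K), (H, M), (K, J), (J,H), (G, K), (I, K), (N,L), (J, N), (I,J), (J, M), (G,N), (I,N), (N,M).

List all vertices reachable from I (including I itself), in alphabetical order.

Start at I.
Its neighbours: J, K, N.
Then their neighbours: G, H, L, M.
Every vertex is now reached.

G, H, I, J, K, L, M, N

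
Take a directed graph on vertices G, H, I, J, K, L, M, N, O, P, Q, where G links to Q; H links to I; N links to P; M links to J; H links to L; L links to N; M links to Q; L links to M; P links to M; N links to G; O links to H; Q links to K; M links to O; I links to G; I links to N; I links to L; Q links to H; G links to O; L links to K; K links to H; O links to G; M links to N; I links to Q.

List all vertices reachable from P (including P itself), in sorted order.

Start at P.
Its neighbours: M.
Then their neighbours: J, N, O, Q.
Then next layer: G, H, K.
Then next layer: I, L.
Every vertex is now reached.

G, H, I, J, K, L, M, N, O, P, Q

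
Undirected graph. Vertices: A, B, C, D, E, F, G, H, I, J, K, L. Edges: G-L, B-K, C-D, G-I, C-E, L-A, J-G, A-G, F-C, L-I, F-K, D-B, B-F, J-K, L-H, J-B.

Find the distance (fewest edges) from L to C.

Distance 0: L.
Distance 1: A, G, H, I.
Distance 2: J.
Distance 3: B, K.
Distance 4: D, F.
Distance 5: C — contains C.

5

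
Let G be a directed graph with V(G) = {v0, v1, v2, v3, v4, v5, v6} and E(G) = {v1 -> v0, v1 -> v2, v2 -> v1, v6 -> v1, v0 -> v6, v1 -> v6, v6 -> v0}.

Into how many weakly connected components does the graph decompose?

From v0: component {v0, v1, v2, v6}.
From v3: component {v3}.
From v4: component {v4}.
From v5: component {v5}.
That's 4 components.

4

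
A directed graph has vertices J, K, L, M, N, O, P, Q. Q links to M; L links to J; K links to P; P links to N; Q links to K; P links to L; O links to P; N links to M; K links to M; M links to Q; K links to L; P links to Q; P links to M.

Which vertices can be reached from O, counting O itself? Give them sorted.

Start at O.
Its neighbours: P.
Then their neighbours: L, M, N, Q.
Then next layer: J, K.
Every vertex is now reached.

J, K, L, M, N, O, P, Q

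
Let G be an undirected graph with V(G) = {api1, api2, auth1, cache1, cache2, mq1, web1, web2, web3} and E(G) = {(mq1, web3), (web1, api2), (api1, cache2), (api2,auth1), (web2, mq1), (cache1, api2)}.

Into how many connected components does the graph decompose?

3

From api1: component {api1, cache2}.
From api2: component {api2, auth1, cache1, web1}.
From mq1: component {mq1, web2, web3}.
That's 3 components.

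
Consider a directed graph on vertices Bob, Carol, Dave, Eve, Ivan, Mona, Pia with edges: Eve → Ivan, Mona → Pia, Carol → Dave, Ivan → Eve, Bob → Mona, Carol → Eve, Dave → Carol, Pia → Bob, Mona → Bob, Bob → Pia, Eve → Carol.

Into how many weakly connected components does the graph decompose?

2

From Bob: component {Bob, Mona, Pia}.
From Carol: component {Carol, Dave, Eve, Ivan}.
That's 2 components.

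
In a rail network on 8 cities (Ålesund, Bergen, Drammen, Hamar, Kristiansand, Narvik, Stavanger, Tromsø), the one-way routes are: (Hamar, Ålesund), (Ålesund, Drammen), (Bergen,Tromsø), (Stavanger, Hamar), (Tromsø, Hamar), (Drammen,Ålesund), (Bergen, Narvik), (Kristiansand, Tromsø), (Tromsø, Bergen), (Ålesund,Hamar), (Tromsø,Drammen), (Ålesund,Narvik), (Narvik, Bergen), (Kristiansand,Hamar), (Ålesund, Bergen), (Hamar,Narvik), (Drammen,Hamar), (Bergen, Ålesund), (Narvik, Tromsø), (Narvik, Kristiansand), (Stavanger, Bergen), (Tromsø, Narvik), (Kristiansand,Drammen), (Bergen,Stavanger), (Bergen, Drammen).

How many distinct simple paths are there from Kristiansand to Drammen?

Kristiansand→Drammen
Kristiansand→Hamar→Ålesund→Bergen→Drammen
Kristiansand→Hamar→Ålesund→Bergen→Narvik→Tromsø→Drammen
Kristiansand→Hamar→Ålesund→Bergen→Tromsø→Drammen
Kristiansand→Hamar→Ålesund→Drammen
Kristiansand→Hamar→Ålesund→Narvik→Bergen→Drammen
Kristiansand→Hamar→Ålesund→Narvik→Bergen→Tromsø→Drammen
Kristiansand→Hamar→Ålesund→Narvik→Tromsø→Bergen→Drammen
... and 19 more.

27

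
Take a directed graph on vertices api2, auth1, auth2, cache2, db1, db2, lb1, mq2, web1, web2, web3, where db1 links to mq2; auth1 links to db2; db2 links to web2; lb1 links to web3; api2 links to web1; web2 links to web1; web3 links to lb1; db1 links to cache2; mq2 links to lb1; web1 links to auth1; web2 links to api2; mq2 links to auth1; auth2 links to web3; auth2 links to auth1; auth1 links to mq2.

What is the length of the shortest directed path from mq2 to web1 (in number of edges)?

4

Distance 0: mq2.
Distance 1: auth1, lb1.
Distance 2: db2, web3.
Distance 3: web2.
Distance 4: api2, web1 — contains web1.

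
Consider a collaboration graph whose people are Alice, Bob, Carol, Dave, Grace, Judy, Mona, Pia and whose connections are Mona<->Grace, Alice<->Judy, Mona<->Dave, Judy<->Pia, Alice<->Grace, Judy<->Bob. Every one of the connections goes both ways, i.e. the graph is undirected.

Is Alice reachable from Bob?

Yes

Explore from Bob.
Distance 1: reach Judy.
Distance 2: reach Alice, Pia.
Found Alice.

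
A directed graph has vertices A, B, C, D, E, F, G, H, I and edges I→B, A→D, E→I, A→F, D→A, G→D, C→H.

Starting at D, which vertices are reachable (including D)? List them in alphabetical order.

Start at D.
Its neighbours: A.
Then their neighbours: F.
Nothing further is reachable.

A, D, F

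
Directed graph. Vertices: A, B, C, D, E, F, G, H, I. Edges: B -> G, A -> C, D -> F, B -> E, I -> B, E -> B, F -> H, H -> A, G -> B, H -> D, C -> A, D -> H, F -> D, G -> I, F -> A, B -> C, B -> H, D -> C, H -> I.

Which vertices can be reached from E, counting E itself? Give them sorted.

Start at E.
Its neighbours: B.
Then their neighbours: C, G, H.
Then next layer: A, D, I.
Then next layer: F.
Every vertex is now reached.

A, B, C, D, E, F, G, H, I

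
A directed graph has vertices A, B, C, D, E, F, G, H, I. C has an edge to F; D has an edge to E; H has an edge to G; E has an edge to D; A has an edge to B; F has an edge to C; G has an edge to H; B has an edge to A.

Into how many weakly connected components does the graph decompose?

5

From A: component {A, B}.
From C: component {C, F}.
From D: component {D, E}.
From G: component {G, H}.
From I: component {I}.
That's 5 components.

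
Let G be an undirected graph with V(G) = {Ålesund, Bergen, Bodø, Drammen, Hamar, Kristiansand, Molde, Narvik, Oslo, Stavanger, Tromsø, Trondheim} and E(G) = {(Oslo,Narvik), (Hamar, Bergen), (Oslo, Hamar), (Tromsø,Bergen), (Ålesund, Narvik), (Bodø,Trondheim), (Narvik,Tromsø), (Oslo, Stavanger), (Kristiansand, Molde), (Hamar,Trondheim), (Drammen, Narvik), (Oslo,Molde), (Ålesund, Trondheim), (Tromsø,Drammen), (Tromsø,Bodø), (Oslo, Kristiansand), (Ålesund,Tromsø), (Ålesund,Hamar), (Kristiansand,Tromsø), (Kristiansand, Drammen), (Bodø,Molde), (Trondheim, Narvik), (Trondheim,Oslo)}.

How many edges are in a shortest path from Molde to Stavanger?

Distance 0: Molde.
Distance 1: Bodø, Kristiansand, Oslo.
Distance 2: Drammen, Hamar, Narvik, Stavanger, Tromsø, Trondheim — contains Stavanger.

2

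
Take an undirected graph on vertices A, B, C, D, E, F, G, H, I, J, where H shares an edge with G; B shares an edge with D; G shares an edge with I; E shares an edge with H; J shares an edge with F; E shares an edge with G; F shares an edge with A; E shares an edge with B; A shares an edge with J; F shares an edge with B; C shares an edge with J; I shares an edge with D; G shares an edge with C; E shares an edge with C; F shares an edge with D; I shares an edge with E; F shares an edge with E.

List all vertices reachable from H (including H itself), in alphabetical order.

Start at H.
Its neighbours: E, G.
Then their neighbours: B, C, F, I.
Then next layer: A, D, J.
Every vertex is now reached.

A, B, C, D, E, F, G, H, I, J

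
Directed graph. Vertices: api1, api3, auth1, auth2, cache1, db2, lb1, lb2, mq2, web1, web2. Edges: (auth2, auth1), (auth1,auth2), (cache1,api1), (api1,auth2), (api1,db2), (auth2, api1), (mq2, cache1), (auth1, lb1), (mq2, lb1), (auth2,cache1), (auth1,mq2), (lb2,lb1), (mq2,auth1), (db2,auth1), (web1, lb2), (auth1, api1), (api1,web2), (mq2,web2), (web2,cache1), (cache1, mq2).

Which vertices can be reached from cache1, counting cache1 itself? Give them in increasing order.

Start at cache1.
Its neighbours: api1, mq2.
Then their neighbours: auth1, auth2, db2, lb1, web2.
Nothing further is reachable.

api1, auth1, auth2, cache1, db2, lb1, mq2, web2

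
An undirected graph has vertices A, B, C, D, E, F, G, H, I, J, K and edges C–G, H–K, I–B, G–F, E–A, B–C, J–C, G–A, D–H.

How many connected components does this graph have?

2

From A: component {A, B, C, E, F, G, I, J}.
From D: component {D, H, K}.
That's 2 components.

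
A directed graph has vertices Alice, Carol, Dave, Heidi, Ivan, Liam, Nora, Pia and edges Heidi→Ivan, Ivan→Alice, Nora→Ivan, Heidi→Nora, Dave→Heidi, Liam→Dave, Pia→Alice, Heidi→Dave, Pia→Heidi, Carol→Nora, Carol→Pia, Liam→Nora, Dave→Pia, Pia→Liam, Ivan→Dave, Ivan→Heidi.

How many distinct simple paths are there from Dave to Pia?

Dave→Pia

1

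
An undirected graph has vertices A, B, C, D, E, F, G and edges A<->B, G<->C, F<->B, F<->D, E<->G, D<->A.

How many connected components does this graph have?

From A: component {A, B, D, F}.
From C: component {C, E, G}.
That's 2 components.

2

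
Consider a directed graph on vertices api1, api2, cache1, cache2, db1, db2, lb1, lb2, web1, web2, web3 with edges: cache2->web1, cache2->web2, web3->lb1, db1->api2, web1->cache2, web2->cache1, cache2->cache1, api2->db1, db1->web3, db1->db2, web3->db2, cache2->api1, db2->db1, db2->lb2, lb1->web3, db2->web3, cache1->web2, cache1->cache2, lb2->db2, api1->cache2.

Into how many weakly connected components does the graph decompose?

From api1: component {api1, cache1, cache2, web1, web2}.
From api2: component {api2, db1, db2, lb1, lb2, web3}.
That's 2 components.

2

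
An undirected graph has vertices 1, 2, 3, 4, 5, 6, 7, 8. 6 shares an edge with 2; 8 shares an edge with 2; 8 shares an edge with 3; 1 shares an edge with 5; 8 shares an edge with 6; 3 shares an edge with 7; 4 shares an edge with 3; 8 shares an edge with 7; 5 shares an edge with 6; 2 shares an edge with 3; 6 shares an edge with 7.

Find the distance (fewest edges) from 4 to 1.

5

Distance 0: 4.
Distance 1: 3.
Distance 2: 2, 7, 8.
Distance 3: 6.
Distance 4: 5.
Distance 5: 1 — contains 1.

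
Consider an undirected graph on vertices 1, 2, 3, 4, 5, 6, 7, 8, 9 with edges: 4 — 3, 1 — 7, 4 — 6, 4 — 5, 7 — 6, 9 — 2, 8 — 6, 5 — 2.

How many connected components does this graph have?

From 1: component {1, 2, 3, 4, 5, 6, 7, 8, 9}.
That's 1 component.

1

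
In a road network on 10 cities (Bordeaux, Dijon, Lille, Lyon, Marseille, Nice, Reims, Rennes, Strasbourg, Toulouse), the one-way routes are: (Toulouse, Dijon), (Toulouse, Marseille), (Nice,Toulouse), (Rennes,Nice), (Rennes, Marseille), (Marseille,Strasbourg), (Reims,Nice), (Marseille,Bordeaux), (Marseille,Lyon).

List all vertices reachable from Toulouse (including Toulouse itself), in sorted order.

Start at Toulouse.
Its neighbours: Dijon, Marseille.
Then their neighbours: Bordeaux, Lyon, Strasbourg.
Nothing further is reachable.

Bordeaux, Dijon, Lyon, Marseille, Strasbourg, Toulouse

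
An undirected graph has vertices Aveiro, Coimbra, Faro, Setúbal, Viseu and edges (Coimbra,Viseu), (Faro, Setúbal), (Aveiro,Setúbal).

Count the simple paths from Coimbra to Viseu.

1

Coimbra–Viseu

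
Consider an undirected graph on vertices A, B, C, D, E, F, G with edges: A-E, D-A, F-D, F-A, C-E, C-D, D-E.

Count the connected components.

From A: component {A, C, D, E, F}.
From B: component {B}.
From G: component {G}.
That's 3 components.

3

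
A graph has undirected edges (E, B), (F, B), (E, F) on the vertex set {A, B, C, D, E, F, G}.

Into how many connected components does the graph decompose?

From A: component {A}.
From B: component {B, E, F}.
From C: component {C}.
From D: component {D}.
From G: component {G}.
That's 5 components.

5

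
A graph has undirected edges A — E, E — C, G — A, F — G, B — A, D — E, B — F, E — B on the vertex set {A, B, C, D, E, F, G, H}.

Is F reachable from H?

No

H has no edges, so nothing is reachable from it.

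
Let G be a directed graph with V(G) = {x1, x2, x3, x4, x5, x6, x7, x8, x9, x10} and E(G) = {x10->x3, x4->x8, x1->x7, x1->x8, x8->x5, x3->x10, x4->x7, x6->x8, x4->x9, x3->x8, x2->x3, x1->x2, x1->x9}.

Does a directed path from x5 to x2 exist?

No

x5 has no outgoing edges, so nothing is reachable from it.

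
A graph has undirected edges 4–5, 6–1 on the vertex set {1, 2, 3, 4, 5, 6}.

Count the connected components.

From 1: component {1, 6}.
From 2: component {2}.
From 3: component {3}.
From 4: component {4, 5}.
That's 4 components.

4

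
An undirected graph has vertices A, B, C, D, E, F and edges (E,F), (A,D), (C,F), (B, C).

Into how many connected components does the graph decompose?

From A: component {A, D}.
From B: component {B, C, E, F}.
That's 2 components.

2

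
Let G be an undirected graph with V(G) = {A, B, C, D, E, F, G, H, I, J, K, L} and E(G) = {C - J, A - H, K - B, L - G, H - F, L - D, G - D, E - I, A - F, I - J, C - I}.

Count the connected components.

4

From A: component {A, F, H}.
From B: component {B, K}.
From C: component {C, E, I, J}.
From D: component {D, G, L}.
That's 4 components.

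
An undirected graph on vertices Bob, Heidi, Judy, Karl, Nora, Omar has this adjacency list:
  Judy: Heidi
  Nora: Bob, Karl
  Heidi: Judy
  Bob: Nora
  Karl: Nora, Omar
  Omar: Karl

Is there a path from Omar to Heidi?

Explore from Omar.
Distance 1: reach Karl.
Distance 2: reach Nora.
Distance 3: reach Bob.
The search is exhausted without reaching Heidi; it lies in a different component.

No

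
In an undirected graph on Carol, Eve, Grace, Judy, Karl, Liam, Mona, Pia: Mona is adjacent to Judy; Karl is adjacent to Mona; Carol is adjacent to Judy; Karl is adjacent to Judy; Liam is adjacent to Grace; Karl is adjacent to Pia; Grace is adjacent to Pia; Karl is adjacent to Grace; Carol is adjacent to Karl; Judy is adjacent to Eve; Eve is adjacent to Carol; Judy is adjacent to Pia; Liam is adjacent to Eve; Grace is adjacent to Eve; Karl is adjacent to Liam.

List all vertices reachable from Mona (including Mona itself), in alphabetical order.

Carol, Eve, Grace, Judy, Karl, Liam, Mona, Pia

Start at Mona.
Its neighbours: Judy, Karl.
Then their neighbours: Carol, Eve, Grace, Liam, Pia.
Every vertex is now reached.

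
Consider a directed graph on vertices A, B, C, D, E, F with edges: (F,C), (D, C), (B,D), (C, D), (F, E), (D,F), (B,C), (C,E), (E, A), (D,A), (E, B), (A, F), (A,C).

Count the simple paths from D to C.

7

D→A→C
D→A→F→C
D→A→F→E→B→C
D→C
D→F→C
D→F→E→A→C
D→F→E→B→C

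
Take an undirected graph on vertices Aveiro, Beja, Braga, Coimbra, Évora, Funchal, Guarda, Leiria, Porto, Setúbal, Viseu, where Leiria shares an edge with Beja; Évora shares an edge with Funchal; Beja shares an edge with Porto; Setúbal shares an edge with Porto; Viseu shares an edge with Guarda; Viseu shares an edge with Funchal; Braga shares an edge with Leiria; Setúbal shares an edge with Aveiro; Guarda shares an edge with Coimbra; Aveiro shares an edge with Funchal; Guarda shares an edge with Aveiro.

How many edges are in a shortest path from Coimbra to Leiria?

Distance 0: Coimbra.
Distance 1: Guarda.
Distance 2: Aveiro, Viseu.
Distance 3: Funchal, Setúbal.
Distance 4: Évora, Porto.
Distance 5: Beja.
Distance 6: Leiria — contains Leiria.

6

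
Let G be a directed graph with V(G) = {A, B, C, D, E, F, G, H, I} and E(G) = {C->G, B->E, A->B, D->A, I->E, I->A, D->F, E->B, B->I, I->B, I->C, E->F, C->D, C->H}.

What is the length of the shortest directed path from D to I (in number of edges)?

3

Distance 0: D.
Distance 1: A, F.
Distance 2: B.
Distance 3: E, I — contains I.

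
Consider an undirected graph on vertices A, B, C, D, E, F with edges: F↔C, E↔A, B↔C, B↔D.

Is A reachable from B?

Explore from B.
Distance 1: reach C, D.
Distance 2: reach F.
The search is exhausted without reaching A; it lies in a different component.

No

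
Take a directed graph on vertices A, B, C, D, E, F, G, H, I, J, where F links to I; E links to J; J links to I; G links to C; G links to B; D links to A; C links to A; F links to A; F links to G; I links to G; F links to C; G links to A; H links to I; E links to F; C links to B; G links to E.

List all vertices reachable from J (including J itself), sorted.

Start at J.
Its neighbours: I.
Then their neighbours: G.
Then next layer: A, B, C, E.
Then next layer: F.
Nothing further is reachable.

A, B, C, E, F, G, I, J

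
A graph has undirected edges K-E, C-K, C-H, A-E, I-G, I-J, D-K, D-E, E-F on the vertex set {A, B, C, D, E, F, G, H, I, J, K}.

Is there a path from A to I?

Explore from A.
Distance 1: reach E.
Distance 2: reach D, F, K.
Distance 3: reach C.
Distance 4: reach H.
The search is exhausted without reaching I; it lies in a different component.

No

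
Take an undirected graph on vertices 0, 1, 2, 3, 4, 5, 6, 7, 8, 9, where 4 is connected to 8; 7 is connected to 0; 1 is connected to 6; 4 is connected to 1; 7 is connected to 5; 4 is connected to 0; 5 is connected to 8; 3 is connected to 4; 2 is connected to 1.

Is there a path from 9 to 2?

No

9 has no edges, so nothing is reachable from it.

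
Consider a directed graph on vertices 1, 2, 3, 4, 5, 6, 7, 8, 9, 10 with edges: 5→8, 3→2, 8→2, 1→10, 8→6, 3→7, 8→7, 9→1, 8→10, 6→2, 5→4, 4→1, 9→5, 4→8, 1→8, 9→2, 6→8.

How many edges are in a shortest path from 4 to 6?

2

Distance 0: 4.
Distance 1: 1, 8.
Distance 2: 2, 6, 7, 10 — contains 6.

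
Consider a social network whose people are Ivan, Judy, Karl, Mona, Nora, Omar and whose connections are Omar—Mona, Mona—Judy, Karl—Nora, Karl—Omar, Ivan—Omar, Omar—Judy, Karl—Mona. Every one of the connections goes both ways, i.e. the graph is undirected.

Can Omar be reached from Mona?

Yes

Explore from Mona.
Distance 1: reach Judy, Karl, Omar.
Found Omar.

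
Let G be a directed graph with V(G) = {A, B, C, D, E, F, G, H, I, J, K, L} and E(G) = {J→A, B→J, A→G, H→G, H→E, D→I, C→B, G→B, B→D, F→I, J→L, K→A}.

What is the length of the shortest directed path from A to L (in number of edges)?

Distance 0: A.
Distance 1: G.
Distance 2: B.
Distance 3: D, J.
Distance 4: I, L — contains L.

4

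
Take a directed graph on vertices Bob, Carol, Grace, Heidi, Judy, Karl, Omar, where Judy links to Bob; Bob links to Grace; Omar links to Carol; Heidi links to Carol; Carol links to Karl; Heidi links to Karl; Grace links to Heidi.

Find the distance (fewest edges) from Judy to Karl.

Distance 0: Judy.
Distance 1: Bob.
Distance 2: Grace.
Distance 3: Heidi.
Distance 4: Carol, Karl — contains Karl.

4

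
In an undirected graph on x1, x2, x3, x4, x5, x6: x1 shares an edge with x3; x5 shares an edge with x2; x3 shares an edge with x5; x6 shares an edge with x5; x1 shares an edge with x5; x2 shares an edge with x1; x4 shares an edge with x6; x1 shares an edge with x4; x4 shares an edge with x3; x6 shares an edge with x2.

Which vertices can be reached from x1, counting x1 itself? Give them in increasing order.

x1, x2, x3, x4, x5, x6

Start at x1.
Its neighbours: x2, x3, x4, x5.
Then their neighbours: x6.
Every vertex is now reached.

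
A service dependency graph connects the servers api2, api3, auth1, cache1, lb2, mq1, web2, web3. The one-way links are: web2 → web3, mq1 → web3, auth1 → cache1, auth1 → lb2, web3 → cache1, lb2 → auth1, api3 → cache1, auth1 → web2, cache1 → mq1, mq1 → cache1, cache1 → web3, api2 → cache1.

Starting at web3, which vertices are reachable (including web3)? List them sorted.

cache1, mq1, web3

Start at web3.
Its neighbours: cache1.
Then their neighbours: mq1.
Nothing further is reachable.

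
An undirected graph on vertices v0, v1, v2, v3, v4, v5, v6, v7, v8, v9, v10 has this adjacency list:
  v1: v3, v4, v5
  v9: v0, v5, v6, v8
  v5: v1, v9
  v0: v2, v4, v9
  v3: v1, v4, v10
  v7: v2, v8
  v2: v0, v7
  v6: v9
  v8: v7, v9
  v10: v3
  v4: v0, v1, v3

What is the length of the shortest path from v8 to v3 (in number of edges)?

Distance 0: v8.
Distance 1: v7, v9.
Distance 2: v0, v2, v5, v6.
Distance 3: v1, v4.
Distance 4: v3 — contains v3.

4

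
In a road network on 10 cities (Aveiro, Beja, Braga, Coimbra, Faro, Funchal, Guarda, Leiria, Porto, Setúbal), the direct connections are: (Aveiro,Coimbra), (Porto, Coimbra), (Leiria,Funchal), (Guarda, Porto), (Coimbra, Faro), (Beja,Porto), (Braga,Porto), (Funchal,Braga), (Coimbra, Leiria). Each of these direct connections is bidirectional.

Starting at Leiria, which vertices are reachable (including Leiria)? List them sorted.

Start at Leiria.
Its neighbours: Coimbra, Funchal.
Then their neighbours: Aveiro, Braga, Faro, Porto.
Then next layer: Beja, Guarda.
Nothing further is reachable.

Aveiro, Beja, Braga, Coimbra, Faro, Funchal, Guarda, Leiria, Porto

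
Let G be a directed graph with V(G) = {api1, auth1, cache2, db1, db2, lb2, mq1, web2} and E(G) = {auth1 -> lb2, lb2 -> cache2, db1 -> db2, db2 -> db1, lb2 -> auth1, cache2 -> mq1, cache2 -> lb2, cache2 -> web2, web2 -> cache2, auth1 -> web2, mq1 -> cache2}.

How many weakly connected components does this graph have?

3

From api1: component {api1}.
From auth1: component {auth1, cache2, lb2, mq1, web2}.
From db1: component {db1, db2}.
That's 3 components.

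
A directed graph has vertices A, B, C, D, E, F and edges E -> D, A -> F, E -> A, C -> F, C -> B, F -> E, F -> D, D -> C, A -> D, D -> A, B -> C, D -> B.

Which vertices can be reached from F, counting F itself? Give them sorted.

Start at F.
Its neighbours: D, E.
Then their neighbours: A, B, C.
Every vertex is now reached.

A, B, C, D, E, F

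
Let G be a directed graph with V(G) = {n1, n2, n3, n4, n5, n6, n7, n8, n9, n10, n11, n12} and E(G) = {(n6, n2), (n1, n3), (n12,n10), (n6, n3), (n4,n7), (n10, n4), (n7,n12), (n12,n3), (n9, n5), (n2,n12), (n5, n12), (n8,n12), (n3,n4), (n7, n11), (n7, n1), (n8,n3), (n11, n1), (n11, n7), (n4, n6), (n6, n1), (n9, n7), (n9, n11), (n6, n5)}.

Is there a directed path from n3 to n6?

Yes

Explore from n3.
Distance 1: reach n4.
Distance 2: reach n6, n7.
Found n6.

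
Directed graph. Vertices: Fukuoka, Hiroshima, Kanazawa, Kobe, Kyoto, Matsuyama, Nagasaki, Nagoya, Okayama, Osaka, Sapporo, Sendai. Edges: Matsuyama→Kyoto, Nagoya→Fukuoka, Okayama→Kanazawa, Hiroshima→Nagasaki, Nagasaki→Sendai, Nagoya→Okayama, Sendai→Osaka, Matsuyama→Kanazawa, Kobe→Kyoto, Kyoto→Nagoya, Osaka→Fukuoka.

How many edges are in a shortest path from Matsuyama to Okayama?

3

Distance 0: Matsuyama.
Distance 1: Kanazawa, Kyoto.
Distance 2: Nagoya.
Distance 3: Fukuoka, Okayama — contains Okayama.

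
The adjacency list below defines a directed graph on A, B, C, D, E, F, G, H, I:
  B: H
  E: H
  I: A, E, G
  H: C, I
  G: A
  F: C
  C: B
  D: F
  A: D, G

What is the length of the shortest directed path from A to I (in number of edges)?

Distance 0: A.
Distance 1: D, G.
Distance 2: F.
Distance 3: C.
Distance 4: B.
Distance 5: H.
Distance 6: I — contains I.

6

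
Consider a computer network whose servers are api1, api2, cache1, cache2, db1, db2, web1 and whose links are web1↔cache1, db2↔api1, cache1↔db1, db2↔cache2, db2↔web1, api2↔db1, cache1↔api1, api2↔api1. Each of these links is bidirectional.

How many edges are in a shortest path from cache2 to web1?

Distance 0: cache2.
Distance 1: db2.
Distance 2: api1, web1 — contains web1.

2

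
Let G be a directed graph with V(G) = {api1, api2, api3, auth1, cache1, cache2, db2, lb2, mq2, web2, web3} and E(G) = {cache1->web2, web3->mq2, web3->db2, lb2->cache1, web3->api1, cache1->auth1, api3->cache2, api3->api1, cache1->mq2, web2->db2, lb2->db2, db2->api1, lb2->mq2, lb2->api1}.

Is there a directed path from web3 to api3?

Explore from web3.
Distance 1: reach api1, db2, mq2.
The search from web3 is exhausted; no directed path reaches api3.

No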